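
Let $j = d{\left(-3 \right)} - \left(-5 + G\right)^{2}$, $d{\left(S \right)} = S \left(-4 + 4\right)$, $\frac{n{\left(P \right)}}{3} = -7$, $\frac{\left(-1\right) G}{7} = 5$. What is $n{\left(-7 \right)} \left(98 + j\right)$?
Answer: $31542$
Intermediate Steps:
$G = -35$ ($G = \left(-7\right) 5 = -35$)
$n{\left(P \right)} = -21$ ($n{\left(P \right)} = 3 \left(-7\right) = -21$)
$d{\left(S \right)} = 0$ ($d{\left(S \right)} = S 0 = 0$)
$j = -1600$ ($j = 0 - \left(-5 - 35\right)^{2} = 0 - \left(-40\right)^{2} = 0 - 1600 = -1600$)
$n{\left(-7 \right)} \left(98 + j\right) = - 21 \left(98 - 1600\right) = \left(-21\right) \left(-1502\right) = 31542$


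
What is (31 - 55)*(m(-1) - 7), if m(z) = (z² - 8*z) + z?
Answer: -24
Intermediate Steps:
m(z) = z² - 7*z
(31 - 55)*(m(-1) - 7) = (31 - 55)*(-(-7 - 1) - 7) = -24*(-1*(-8) - 7) = -24*(8 - 7) = -24*1 = -24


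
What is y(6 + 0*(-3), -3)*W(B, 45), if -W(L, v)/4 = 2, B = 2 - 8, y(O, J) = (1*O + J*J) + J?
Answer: -96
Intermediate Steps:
y(O, J) = J + O + J² (y(O, J) = (O + J²) + J = J + O + J²)
B = -6
W(L, v) = -8 (W(L, v) = -4*2 = -8)
y(6 + 0*(-3), -3)*W(B, 45) = (-3 + (6 + 0*(-3)) + (-3)²)*(-8) = (-3 + (6 + 0) + 9)*(-8) = (-3 + 6 + 9)*(-8) = 12*(-8) = -96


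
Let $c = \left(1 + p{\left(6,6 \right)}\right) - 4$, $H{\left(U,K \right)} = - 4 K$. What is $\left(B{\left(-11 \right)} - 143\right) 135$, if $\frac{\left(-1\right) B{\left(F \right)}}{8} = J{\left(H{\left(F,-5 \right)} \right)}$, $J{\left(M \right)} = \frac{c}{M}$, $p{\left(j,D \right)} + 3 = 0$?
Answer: $-18981$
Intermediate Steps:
$p{\left(j,D \right)} = -3$ ($p{\left(j,D \right)} = -3 + 0 = -3$)
$c = -6$ ($c = \left(1 - 3\right) - 4 = -2 - 4 = -6$)
$J{\left(M \right)} = - \frac{6}{M}$
$B{\left(F \right)} = \frac{12}{5}$ ($B{\left(F \right)} = - 8 \left(- \frac{6}{\left(-4\right) \left(-5\right)}\right) = - 8 \left(- \frac{6}{20}\right) = - 8 \left(\left(-6\right) \frac{1}{20}\right) = \left(-8\right) \left(- \frac{3}{10}\right) = \frac{12}{5}$)
$\left(B{\left(-11 \right)} - 143\right) 135 = \left(\frac{12}{5} - 143\right) 135 = \left(- \frac{703}{5}\right) 135 = -18981$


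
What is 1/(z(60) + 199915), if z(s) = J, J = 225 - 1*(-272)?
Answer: 1/200412 ≈ 4.9897e-6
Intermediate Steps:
J = 497 (J = 225 + 272 = 497)
z(s) = 497
1/(z(60) + 199915) = 1/(497 + 199915) = 1/200412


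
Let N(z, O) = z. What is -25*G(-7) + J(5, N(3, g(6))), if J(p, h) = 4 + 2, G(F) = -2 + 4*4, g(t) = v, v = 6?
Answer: -344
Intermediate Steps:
g(t) = 6
G(F) = 14 (G(F) = -2 + 16 = 14)
J(p, h) = 6
-25*G(-7) + J(5, N(3, g(6))) = -25*14 + 6 = -350 + 6 = -344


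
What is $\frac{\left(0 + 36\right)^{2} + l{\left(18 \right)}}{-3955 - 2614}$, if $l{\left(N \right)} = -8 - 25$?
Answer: $- \frac{1263}{6569} \approx -0.19227$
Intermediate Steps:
$l{\left(N \right)} = -33$
$\frac{\left(0 + 36\right)^{2} + l{\left(18 \right)}}{-3955 - 2614} = \frac{\left(0 + 36\right)^{2} - 33}{-3955 - 2614} = \frac{36^{2} - 33}{-6569} = \left(1296 - 33\right) \left(- \frac{1}{6569}\right) = 1263 \left(- \frac{1}{6569}\right) = - \frac{1263}{6569}$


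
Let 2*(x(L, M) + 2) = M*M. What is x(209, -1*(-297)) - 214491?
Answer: -340777/2 ≈ -1.7039e+5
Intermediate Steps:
x(L, M) = -2 + M²/2 (x(L, M) = -2 + (M*M)/2 = -2 + M²/2)
x(209, -1*(-297)) - 214491 = (-2 + (-1*(-297))²/2) - 214491 = (-2 + (½)*297²) - 214491 = (-2 + (½)*88209) - 214491 = (-2 + 88209/2) - 214491 = 88205/2 - 214491 = -340777/2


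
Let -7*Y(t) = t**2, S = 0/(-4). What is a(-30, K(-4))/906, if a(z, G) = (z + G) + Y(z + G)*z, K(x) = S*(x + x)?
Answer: 4465/1057 ≈ 4.2242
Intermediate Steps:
S = 0 (S = 0*(-1/4) = 0)
K(x) = 0 (K(x) = 0*(x + x) = 0*(2*x) = 0)
Y(t) = -t**2/7
a(z, G) = G + z - z*(G + z)**2/7 (a(z, G) = (z + G) + (-(z + G)**2/7)*z = (G + z) + (-(G + z)**2/7)*z = (G + z) - z*(G + z)**2/7 = G + z - z*(G + z)**2/7)
a(-30, K(-4))/906 = (0 - 30 - 1/7*(-30)*(0 - 30)**2)/906 = (0 - 30 - 1/7*(-30)*(-30)**2)*(1/906) = (0 - 30 - 1/7*(-30)*900)*(1/906) = (0 - 30 + 27000/7)*(1/906) = (26790/7)*(1/906) = 4465/1057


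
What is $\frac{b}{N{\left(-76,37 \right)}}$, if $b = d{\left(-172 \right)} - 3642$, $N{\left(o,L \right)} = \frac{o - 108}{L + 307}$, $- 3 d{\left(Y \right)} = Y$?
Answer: $\frac{462422}{69} \approx 6701.8$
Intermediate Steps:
$d{\left(Y \right)} = - \frac{Y}{3}$
$N{\left(o,L \right)} = \frac{-108 + o}{307 + L}$
$b = - \frac{10754}{3}$ ($b = \left(- \frac{1}{3}\right) \left(-172\right) - 3642 = \frac{172}{3} - 3642 = - \frac{10754}{3} \approx -3584.7$)
$\frac{b}{N{\left(-76,37 \right)}} = - \frac{10754}{3 \frac{-108 - 76}{307 + 37}} = - \frac{10754}{3 \cdot \frac{1}{344} \left(-184\right)} = - \frac{10754}{3 \left(- \frac{23}{43}\right)} = \left(- \frac{10754}{3}\right) \left(- \frac{43}{23}\right) = \frac{462422}{69}$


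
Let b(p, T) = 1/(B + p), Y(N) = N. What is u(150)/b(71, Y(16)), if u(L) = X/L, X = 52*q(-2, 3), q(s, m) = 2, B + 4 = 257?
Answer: 5616/25 ≈ 224.64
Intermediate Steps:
B = 253 (B = -4 + 257 = 253)
X = 104 (X = 52*2 = 104)
u(L) = 104/L
b(p, T) = 1/(253 + p)
u(150)/b(71, Y(16)) = (104/150)/(1/(253 + 71)) = (104*(1/150))/(1/324) = 52/(75*(1/324)) = (52/75)*324 = 5616/25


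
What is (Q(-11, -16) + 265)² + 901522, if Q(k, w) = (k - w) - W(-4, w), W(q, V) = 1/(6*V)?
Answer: 8980324993/9216 ≈ 9.7443e+5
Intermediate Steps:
W(q, V) = 1/(6*V)
Q(k, w) = k - w - 1/(6*w) (Q(k, w) = (k - w) - 1/(6*w) = k - w - 1/(6*w))
(Q(-11, -16) + 265)² + 901522 = ((-11 - 1*(-16) - ⅙/(-16)) + 265)² + 901522 = ((-11 + 16 - ⅙*(-1/16)) + 265)² + 901522 = ((-11 + 16 + 1/96) + 265)² + 901522 = (481/96 + 265)² + 901522 = (25921/96)² + 901522 = 671898241/9216 + 901522 = 8980324993/9216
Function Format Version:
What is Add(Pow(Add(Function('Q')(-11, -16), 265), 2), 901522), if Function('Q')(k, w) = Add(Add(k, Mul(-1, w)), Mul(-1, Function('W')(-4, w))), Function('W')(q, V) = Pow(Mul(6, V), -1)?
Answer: Rational(8980324993, 9216) ≈ 9.7443e+5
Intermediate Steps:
Function('W')(q, V) = Mul(Rational(1, 6), Pow(V, -1))
Function('Q')(k, w) = Add(k, Mul(-1, w), Mul(Rational(-1, 6), Pow(w, -1))) (Function('Q')(k, w) = Add(Add(k, Mul(-1, w)), Mul(-1, Mul(Rational(1, 6), Pow(w, -1)))) = Add(Add(k, Mul(-1, w)), Mul(Rational(-1, 6), Pow(w, -1))) = Add(k, Mul(-1, w), Mul(Rational(-1, 6), Pow(w, -1))))
Add(Pow(Add(Function('Q')(-11, -16), 265), 2), 901522) = Add(Pow(Add(Add(-11, Mul(-1, -16), Mul(Rational(-1, 6), Pow(-16, -1))), 265), 2), 901522) = Add(Pow(Add(Add(-11, 16, Mul(Rational(-1, 6), Rational(-1, 16))), 265), 2), 901522) = Add(Pow(Add(Add(-11, 16, Rational(1, 96)), 265), 2), 901522) = Add(Pow(Add(Rational(481, 96), 265), 2), 901522) = Add(Pow(Rational(25921, 96), 2), 901522) = Add(Rational(671898241, 9216), 901522) = Rational(8980324993, 9216)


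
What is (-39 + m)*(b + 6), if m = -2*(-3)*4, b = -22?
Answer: 240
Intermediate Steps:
m = 24 (m = 6*4 = 24)
(-39 + m)*(b + 6) = (-39 + 24)*(-22 + 6) = -15*(-16) = 240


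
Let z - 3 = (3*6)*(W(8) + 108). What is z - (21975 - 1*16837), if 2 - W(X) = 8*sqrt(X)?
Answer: -3155 - 288*sqrt(2) ≈ -3562.3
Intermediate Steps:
W(X) = 2 - 8*sqrt(X)
z = 1983 - 288*sqrt(2) (z = 3 + (3*6)*((2 - 16*sqrt(2)) + 108) = 3 + 18*((2 - 16*sqrt(2)) + 108) = 3 + 18*(110 - 16*sqrt(2)) = 3 + (1980 - 288*sqrt(2)) = 1983 - 288*sqrt(2) ≈ 1575.7)
z - (21975 - 1*16837) = (1983 - 288*sqrt(2)) - (21975 - 1*16837) = (1983 - 288*sqrt(2)) - (21975 - 16837) = (1983 - 288*sqrt(2)) - 1*5138 = (1983 - 288*sqrt(2)) - 5138 = -3155 - 288*sqrt(2)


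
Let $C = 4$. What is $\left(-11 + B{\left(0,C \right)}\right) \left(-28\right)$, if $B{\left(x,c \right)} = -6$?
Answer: $476$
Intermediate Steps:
$\left(-11 + B{\left(0,C \right)}\right) \left(-28\right) = \left(-11 - 6\right) \left(-28\right) = \left(-17\right) \left(-28\right) = 476$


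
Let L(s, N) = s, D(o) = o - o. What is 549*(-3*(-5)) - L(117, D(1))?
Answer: 8118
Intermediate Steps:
D(o) = 0
549*(-3*(-5)) - L(117, D(1)) = 549*(-3*(-5)) - 1*117 = 549*15 - 117 = 8235 - 117 = 8118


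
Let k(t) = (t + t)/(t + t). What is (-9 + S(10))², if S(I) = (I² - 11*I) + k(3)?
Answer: 324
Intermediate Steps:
k(t) = 1 (k(t) = (2*t)/((2*t)) = (2*t)*(1/(2*t)) = 1)
S(I) = 1 + I² - 11*I (S(I) = (I² - 11*I) + 1 = 1 + I² - 11*I)
(-9 + S(10))² = (-9 + (1 + 10² - 11*10))² = (-9 + (1 + 100 - 110))² = (-9 - 9)² = (-18)² = 324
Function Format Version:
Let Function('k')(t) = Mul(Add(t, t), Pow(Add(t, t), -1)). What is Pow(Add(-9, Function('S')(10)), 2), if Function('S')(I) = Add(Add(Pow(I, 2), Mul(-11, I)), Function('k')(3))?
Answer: 324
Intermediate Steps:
Function('k')(t) = 1 (Function('k')(t) = Mul(Mul(2, t), Pow(Mul(2, t), -1)) = Mul(Mul(2, t), Mul(Rational(1, 2), Pow(t, -1))) = 1)
Function('S')(I) = Add(1, Pow(I, 2), Mul(-11, I)) (Function('S')(I) = Add(Add(Pow(I, 2), Mul(-11, I)), 1) = Add(1, Pow(I, 2), Mul(-11, I)))
Pow(Add(-9, Function('S')(10)), 2) = Pow(Add(-9, Add(1, Pow(10, 2), Mul(-11, 10))), 2) = Pow(Add(-9, Add(1, 100, -110)), 2) = Pow(Add(-9, -9), 2) = Pow(-18, 2) = 324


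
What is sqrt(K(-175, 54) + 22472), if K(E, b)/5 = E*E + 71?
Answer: 4*sqrt(10997) ≈ 419.47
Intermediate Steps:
K(E, b) = 355 + 5*E**2 (K(E, b) = 5*(E*E + 71) = 5*(E**2 + 71) = 5*(71 + E**2) = 355 + 5*E**2)
sqrt(K(-175, 54) + 22472) = sqrt((355 + 5*(-175)**2) + 22472) = sqrt((355 + 5*30625) + 22472) = sqrt((355 + 153125) + 22472) = sqrt(153480 + 22472) = sqrt(175952) = 4*sqrt(10997)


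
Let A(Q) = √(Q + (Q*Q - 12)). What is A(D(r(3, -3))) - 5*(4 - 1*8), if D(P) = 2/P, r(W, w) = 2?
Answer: 20 + I*√10 ≈ 20.0 + 3.1623*I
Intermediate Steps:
A(Q) = √(-12 + Q + Q²) (A(Q) = √(Q + (Q² - 12)) = √(Q + (-12 + Q²)) = √(-12 + Q + Q²))
A(D(r(3, -3))) - 5*(4 - 1*8) = √(-12 + 2/2 + (2/2)²) - 5*(4 - 1*8) = √(-12 + 2*(½) + (2*(½))²) - 5*(4 - 8) = √(-12 + 1 + 1²) - 5*(-4) = √(-12 + 1 + 1) - 1*(-20) = √(-10) + 20 = I*√10 + 20 = 20 + I*√10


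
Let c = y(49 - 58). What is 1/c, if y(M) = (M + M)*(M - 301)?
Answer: 1/5580 ≈ 0.00017921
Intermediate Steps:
y(M) = 2*M*(-301 + M) (y(M) = (2*M)*(-301 + M) = 2*M*(-301 + M))
c = 5580 (c = 2*(49 - 58)*(-301 + (49 - 58)) = 2*(-9)*(-301 - 9) = 2*(-9)*(-310) = 5580)
1/c = 1/5580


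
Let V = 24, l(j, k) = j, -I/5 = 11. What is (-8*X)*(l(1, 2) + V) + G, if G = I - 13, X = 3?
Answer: -668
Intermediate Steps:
I = -55 (I = -5*11 = -55)
G = -68 (G = -55 - 13 = -68)
(-8*X)*(l(1, 2) + V) + G = (-8*3)*(1 + 24) - 68 = -24*25 - 68 = -600 - 68 = -668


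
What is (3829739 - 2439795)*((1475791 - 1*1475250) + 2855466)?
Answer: 3969689793608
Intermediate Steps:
(3829739 - 2439795)*((1475791 - 1*1475250) + 2855466) = 1389944*((1475791 - 1475250) + 2855466) = 1389944*(541 + 2855466) = 1389944*2856007 = 3969689793608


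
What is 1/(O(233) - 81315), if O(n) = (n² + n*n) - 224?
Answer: 1/27039 ≈ 3.6984e-5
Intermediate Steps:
O(n) = -224 + 2*n² (O(n) = (n² + n²) - 224 = 2*n² - 224 = -224 + 2*n²)
1/(O(233) - 81315) = 1/((-224 + 2*233²) - 81315) = 1/((-224 + 2*54289) - 81315) = 1/((-224 + 108578) - 81315) = 1/(108354 - 81315) = 1/27039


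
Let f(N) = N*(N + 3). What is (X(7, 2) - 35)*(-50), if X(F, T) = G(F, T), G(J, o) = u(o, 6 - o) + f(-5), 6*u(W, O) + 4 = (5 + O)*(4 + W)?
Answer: 2500/3 ≈ 833.33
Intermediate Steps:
u(W, O) = -⅔ + (4 + W)*(5 + O)/6 (u(W, O) = -⅔ + ((5 + O)*(4 + W))/6 = -⅔ + ((4 + W)*(5 + O))/6 = -⅔ + (4 + W)*(5 + O)/6)
f(N) = N*(3 + N)
G(J, o) = 50/3 + o/6 + o*(6 - o)/6 (G(J, o) = (8/3 + 2*(6 - o)/3 + 5*o/6 + (6 - o)*o/6) - 5*(3 - 5) = (8/3 + (4 - 2*o/3) + 5*o/6 + o*(6 - o)/6) - 5*(-2) = (20/3 + o/6 + o*(6 - o)/6) + 10 = 50/3 + o/6 + o*(6 - o)/6)
X(F, T) = 50/3 + T/6 - T*(-6 + T)/6
(X(7, 2) - 35)*(-50) = ((50/3 + (⅙)*2 - ⅙*2*(-6 + 2)) - 35)*(-50) = ((50/3 + ⅓ - ⅙*2*(-4)) - 35)*(-50) = ((50/3 + ⅓ + 4/3) - 35)*(-50) = (55/3 - 35)*(-50) = -50/3*(-50) = 2500/3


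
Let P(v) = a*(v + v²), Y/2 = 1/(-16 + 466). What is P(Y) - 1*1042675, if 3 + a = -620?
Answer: -52785562673/50625 ≈ -1.0427e+6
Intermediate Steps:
a = -623 (a = -3 - 620 = -623)
Y = 1/225 (Y = 2/(-16 + 466) = 2/450 = 2*(1/450) = 1/225 ≈ 0.0044444)
P(v) = -623*v - 623*v² (P(v) = -623*(v + v²) = -623*v - 623*v²)
P(Y) - 1*1042675 = -623*1/225*(1 + 1/225) - 1*1042675 = -623*1/225*226/225 - 1042675 = -140798/50625 - 1042675 = -52785562673/50625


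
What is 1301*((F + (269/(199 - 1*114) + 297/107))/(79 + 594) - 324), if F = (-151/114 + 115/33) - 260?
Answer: -1079736480257331/2558550830 ≈ -4.2201e+5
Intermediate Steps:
F = -107777/418 (F = (-151*1/114 + 115*(1/33)) - 260 = (-151/114 + 115/33) - 260 = 903/418 - 260 = -107777/418 ≈ -257.84)
1301*((F + (269/(199 - 1*114) + 297/107))/(79 + 594) - 324) = 1301*((-107777/418 + (269/(199 - 1*114) + 297/107))/(79 + 594) - 324) = 1301*((-107777/418 + (269/(199 - 114) + 297*(1/107)))/673 - 324) = 1301*((-107777/418 + (269/85 + 297/107))*(1/673) - 324) = 1301*((-107777/418 + 54028/9095)*(1/673) - 324) = 1301*(-957648111/3801710*1/673 - 324) = 1301*(-957648111/2558550830 - 324) = 1301*(-829928117031/2558550830) = -1079736480257331/2558550830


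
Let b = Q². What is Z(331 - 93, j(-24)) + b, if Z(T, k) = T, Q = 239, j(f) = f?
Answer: 57359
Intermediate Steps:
b = 57121 (b = 239² = 57121)
Z(331 - 93, j(-24)) + b = (331 - 93) + 57121 = 238 + 57121 = 57359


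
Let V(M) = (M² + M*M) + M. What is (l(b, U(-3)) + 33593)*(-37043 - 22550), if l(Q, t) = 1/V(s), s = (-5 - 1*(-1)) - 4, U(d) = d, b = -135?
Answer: -240228977473/120 ≈ -2.0019e+9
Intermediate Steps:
s = -8 (s = (-5 + 1) - 4 = -4 - 4 = -8)
V(M) = M + 2*M² (V(M) = (M² + M²) + M = 2*M² + M = M + 2*M²)
l(Q, t) = 1/120 (l(Q, t) = 1/(-8*(1 + 2*(-8))) = 1/(-8*(1 - 16)) = 1/(-8*(-15)) = 1/120)
(l(b, U(-3)) + 33593)*(-37043 - 22550) = (1/120 + 33593)*(-37043 - 22550) = (4031161/120)*(-59593) = -240228977473/120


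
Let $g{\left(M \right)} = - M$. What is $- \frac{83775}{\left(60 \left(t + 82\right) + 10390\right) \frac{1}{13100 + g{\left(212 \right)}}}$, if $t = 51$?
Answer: $- \frac{107969220}{1837} \approx -58775.0$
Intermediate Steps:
$- \frac{83775}{\left(60 \left(t + 82\right) + 10390\right) \frac{1}{13100 + g{\left(212 \right)}}} = - \frac{83775}{\left(60 \left(51 + 82\right) + 10390\right) \frac{1}{13100 - 212}} = - \frac{83775}{\left(60 \cdot 133 + 10390\right) \frac{1}{13100 - 212}} = - \frac{83775}{\left(7980 + 10390\right) \frac{1}{12888}} = - \frac{83775}{18370 \cdot \frac{1}{12888}} = - \frac{83775}{\frac{9185}{6444}} = \left(-83775\right) \frac{6444}{9185} = - \frac{107969220}{1837}$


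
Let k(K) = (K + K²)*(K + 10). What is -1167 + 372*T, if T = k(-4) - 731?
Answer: -246315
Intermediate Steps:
k(K) = (10 + K)*(K + K²) (k(K) = (K + K²)*(10 + K) = (10 + K)*(K + K²))
T = -659 (T = -4*(10 + (-4)² + 11*(-4)) - 731 = -4*(10 + 16 - 44) - 731 = -4*(-18) - 731 = 72 - 731 = -659)
-1167 + 372*T = -1167 + 372*(-659) = -1167 - 245148 = -246315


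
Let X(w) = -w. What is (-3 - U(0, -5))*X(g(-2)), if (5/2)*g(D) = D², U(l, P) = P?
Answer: -16/5 ≈ -3.2000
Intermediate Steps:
g(D) = 2*D²/5
(-3 - U(0, -5))*X(g(-2)) = (-3 - 1*(-5))*(-2*(-2)²/5) = (-3 + 5)*(-2*4/5) = 2*(-1*8/5) = 2*(-8/5) = -16/5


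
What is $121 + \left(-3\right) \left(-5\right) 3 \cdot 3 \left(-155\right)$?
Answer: $-20804$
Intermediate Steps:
$121 + \left(-3\right) \left(-5\right) 3 \cdot 3 \left(-155\right) = 121 + 15 \cdot 3 \cdot 3 \left(-155\right) = 121 + 45 \cdot 3 \left(-155\right) = 121 + 135 \left(-155\right) = 121 - 20925 = -20804$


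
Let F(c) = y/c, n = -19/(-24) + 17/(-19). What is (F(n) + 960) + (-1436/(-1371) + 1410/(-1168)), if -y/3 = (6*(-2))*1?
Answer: 22976246699/37631208 ≈ 610.56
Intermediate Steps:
n = -47/456 (n = -19*(-1/24) + 17*(-1/19) = 19/24 - 17/19 = -47/456 ≈ -0.10307)
y = 36 (y = -3*6*(-2) = -(-36) = -3*(-12) = 36)
F(c) = 36/c
(F(n) + 960) + (-1436/(-1371) + 1410/(-1168)) = (36/(-47/456) + 960) + (-1436/(-1371) + 1410/(-1168)) = (36*(-456/47) + 960) + (-1436*(-1/1371) + 1410*(-1/1168)) = (-16416/47 + 960) + (1436/1371 - 705/584) = 28704/47 - 127931/800664 = 22976246699/37631208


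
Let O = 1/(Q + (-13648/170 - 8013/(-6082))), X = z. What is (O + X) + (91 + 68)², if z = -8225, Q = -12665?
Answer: 112369149064758/6588247513 ≈ 17056.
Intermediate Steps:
X = -8225
O = -516970/6588247513 (O = 1/(-12665 + (-13648/170 - 8013/(-6082))) = 1/(-12665 + (-13648*1/170 - 8013*(-1/6082))) = 1/(-12665 + (-6824/85 + 8013/6082)) = 1/(-12665 - 40822463/516970) = 1/(-6588247513/516970) = -516970/6588247513 ≈ -7.8468e-5)
(O + X) + (91 + 68)² = (-516970/6588247513 - 8225) + (91 + 68)² = -54188336311395/6588247513 + 159² = -54188336311395/6588247513 + 25281 = 112369149064758/6588247513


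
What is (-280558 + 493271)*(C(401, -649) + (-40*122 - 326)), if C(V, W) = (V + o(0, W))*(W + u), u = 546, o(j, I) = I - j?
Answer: 4326156994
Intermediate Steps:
C(V, W) = (546 + W)*(V + W) (C(V, W) = (V + (W - 1*0))*(W + 546) = (V + (W + 0))*(546 + W) = (V + W)*(546 + W) = (546 + W)*(V + W))
(-280558 + 493271)*(C(401, -649) + (-40*122 - 326)) = (-280558 + 493271)*(((-649)² + 546*401 + 546*(-649) + 401*(-649)) + (-40*122 - 326)) = 212713*((421201 + 218946 - 354354 - 260249) + (-4880 - 326)) = 212713*(25544 - 5206) = 212713*20338 = 4326156994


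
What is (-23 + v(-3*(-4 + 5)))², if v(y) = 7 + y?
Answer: 361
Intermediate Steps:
(-23 + v(-3*(-4 + 5)))² = (-23 + (7 - 3*(-4 + 5)))² = (-23 + (7 - 3*1))² = (-23 + (7 - 3))² = (-23 + 4)² = (-19)² = 361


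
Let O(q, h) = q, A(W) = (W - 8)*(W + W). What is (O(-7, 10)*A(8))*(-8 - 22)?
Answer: 0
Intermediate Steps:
A(W) = 2*W*(-8 + W) (A(W) = (-8 + W)*(2*W) = 2*W*(-8 + W))
(O(-7, 10)*A(8))*(-8 - 22) = (-14*8*(-8 + 8))*(-8 - 22) = -14*8*0*(-30) = -7*0*(-30) = 0*(-30) = 0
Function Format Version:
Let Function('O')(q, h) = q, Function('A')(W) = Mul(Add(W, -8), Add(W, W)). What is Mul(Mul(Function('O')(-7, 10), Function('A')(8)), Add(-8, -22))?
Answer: 0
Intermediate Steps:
Function('A')(W) = Mul(2, W, Add(-8, W)) (Function('A')(W) = Mul(Add(-8, W), Mul(2, W)) = Mul(2, W, Add(-8, W)))
Mul(Mul(Function('O')(-7, 10), Function('A')(8)), Add(-8, -22)) = Mul(Mul(-7, Mul(2, 8, Add(-8, 8))), Add(-8, -22)) = Mul(Mul(-7, Mul(2, 8, 0)), -30) = Mul(Mul(-7, 0), -30) = Mul(0, -30) = 0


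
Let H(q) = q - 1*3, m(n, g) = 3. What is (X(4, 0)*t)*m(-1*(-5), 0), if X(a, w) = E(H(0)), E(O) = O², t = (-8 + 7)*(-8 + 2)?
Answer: 162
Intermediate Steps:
t = 6 (t = -1*(-6) = 6)
H(q) = -3 + q (H(q) = q - 3 = -3 + q)
X(a, w) = 9 (X(a, w) = (-3 + 0)² = (-3)² = 9)
(X(4, 0)*t)*m(-1*(-5), 0) = (9*6)*3 = 54*3 = 162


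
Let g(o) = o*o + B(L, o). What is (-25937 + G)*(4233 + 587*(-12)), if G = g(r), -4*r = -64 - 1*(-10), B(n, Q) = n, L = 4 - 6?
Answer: 289608897/4 ≈ 7.2402e+7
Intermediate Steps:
L = -2
r = 27/2 (r = -(-64 - 1*(-10))/4 = -(-64 + 10)/4 = -¼*(-54) = 27/2 ≈ 13.500)
g(o) = -2 + o² (g(o) = o*o - 2 = o² - 2 = -2 + o²)
G = 721/4 (G = -2 + (27/2)² = -2 + 729/4 = 721/4 ≈ 180.25)
(-25937 + G)*(4233 + 587*(-12)) = (-25937 + 721/4)*(4233 + 587*(-12)) = -103027*(4233 - 7044)/4 = -103027/4*(-2811) = 289608897/4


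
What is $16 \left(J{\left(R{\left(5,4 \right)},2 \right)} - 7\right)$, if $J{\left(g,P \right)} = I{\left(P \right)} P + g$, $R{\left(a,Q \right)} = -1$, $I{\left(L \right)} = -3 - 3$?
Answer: $-320$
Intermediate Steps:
$I{\left(L \right)} = -6$
$J{\left(g,P \right)} = g - 6 P$ ($J{\left(g,P \right)} = - 6 P + g = g - 6 P$)
$16 \left(J{\left(R{\left(5,4 \right)},2 \right)} - 7\right) = 16 \left(\left(-1 - 12\right) - 7\right) = 16 \left(-13 - 7\right) = 16 \left(-20\right) = -320$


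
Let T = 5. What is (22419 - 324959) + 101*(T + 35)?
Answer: -298500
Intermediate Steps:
(22419 - 324959) + 101*(T + 35) = (22419 - 324959) + 101*(5 + 35) = -302540 + 101*40 = -302540 + 4040 = -298500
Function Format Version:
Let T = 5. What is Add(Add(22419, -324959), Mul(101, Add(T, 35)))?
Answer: -298500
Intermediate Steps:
Add(Add(22419, -324959), Mul(101, Add(T, 35))) = Add(Add(22419, -324959), Mul(101, Add(5, 35))) = Add(-302540, Mul(101, 40)) = Add(-302540, 4040) = -298500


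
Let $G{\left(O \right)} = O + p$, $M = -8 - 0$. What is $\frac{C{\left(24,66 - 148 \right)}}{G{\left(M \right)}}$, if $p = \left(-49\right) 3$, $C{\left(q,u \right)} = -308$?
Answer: $\frac{308}{155} \approx 1.9871$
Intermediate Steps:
$M = -8$ ($M = -8 + 0 = -8$)
$p = -147$
$G{\left(O \right)} = -147 + O$ ($G{\left(O \right)} = O - 147 = -147 + O$)
$\frac{C{\left(24,66 - 148 \right)}}{G{\left(M \right)}} = - \frac{308}{-147 - 8} = - \frac{308}{-155} = \left(-308\right) \left(- \frac{1}{155}\right) = \frac{308}{155}$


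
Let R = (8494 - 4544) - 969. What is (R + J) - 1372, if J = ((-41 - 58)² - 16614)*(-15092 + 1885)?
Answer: 89980900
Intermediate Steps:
R = 2981 (R = 3950 - 969 = 2981)
J = 89979291 (J = ((-99)² - 16614)*(-13207) = (9801 - 16614)*(-13207) = -6813*(-13207) = 89979291)
(R + J) - 1372 = (2981 + 89979291) - 1372 = 89982272 - 1372 = 89980900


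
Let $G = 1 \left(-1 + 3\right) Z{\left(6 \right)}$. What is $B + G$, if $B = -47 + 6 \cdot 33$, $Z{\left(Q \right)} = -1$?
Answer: $149$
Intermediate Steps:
$G = -2$ ($G = 1 \left(-1 + 3\right) \left(-1\right) = 1 \cdot 2 \left(-1\right) = 2 \left(-1\right) = -2$)
$B = 151$ ($B = -47 + 198 = 151$)
$B + G = 151 - 2 = 149$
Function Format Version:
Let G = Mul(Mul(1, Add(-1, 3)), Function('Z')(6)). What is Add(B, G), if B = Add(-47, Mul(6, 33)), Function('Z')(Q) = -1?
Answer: 149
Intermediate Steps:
G = -2 (G = Mul(Mul(1, Add(-1, 3)), -1) = Mul(Mul(1, 2), -1) = Mul(2, -1) = -2)
B = 151 (B = Add(-47, 198) = 151)
Add(B, G) = Add(151, -2) = 149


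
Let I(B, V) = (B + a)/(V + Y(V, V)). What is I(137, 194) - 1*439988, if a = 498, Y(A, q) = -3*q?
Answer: -170715979/388 ≈ -4.3999e+5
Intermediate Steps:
I(B, V) = -(498 + B)/(2*V) (I(B, V) = (B + 498)/(V - 3*V) = (498 + B)/((-2*V)) = (498 + B)*(-1/(2*V)) = -(498 + B)/(2*V))
I(137, 194) - 1*439988 = (½)*(-498 - 1*137)/194 - 1*439988 = (½)*(1/194)*(-498 - 137) - 439988 = (½)*(1/194)*(-635) - 439988 = -635/388 - 439988 = -170715979/388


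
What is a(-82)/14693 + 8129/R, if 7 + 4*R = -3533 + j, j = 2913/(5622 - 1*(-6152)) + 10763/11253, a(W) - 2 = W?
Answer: -63336960272939656/6889034713431997 ≈ -9.1939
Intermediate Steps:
a(W) = 2 + W
j = 159503551/132492822 (j = 2913/(5622 + 6152) + 10763*(1/11253) = 2913/11774 + 10763/11253 = 159503551/132492822 ≈ 1.2039)
R = -468865086329/529971288 (R = -7/4 + (-3533 + 159503551/132492822)/4 = -7/4 + (1/4)*(-467937636575/132492822) = -7/4 - 467937636575/529971288 = -468865086329/529971288 ≈ -884.70)
a(-82)/14693 + 8129/R = (2 - 82)/14693 + 8129/(-468865086329/529971288) = -80*1/14693 + 8129*(-529971288/468865086329) = -80/14693 - 4308136600152/468865086329 = -63336960272939656/6889034713431997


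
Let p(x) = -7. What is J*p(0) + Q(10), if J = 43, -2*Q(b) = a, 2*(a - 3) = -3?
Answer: -1207/4 ≈ -301.75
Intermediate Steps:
a = 3/2 (a = 3 + (½)*(-3) = 3 - 3/2 = 3/2 ≈ 1.5000)
Q(b) = -¾ (Q(b) = -½*3/2 = -¾)
J*p(0) + Q(10) = 43*(-7) - ¾ = -301 - ¾ = -1207/4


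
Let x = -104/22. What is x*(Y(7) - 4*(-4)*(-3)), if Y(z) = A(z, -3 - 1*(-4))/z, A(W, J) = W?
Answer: 2444/11 ≈ 222.18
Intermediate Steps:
x = -52/11 (x = -104*1/22 = -52/11 ≈ -4.7273)
Y(z) = 1 (Y(z) = z/z = 1)
x*(Y(7) - 4*(-4)*(-3)) = -52*(1 - 4*(-4)*(-3))/11 = -52*(1 + 16*(-3))/11 = -52*(1 - 48)/11 = -52/11*(-47) = 2444/11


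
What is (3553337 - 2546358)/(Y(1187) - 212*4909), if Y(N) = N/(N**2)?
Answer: -1195284073/1235320395 ≈ -0.96759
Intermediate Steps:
Y(N) = 1/N (Y(N) = N/N**2 = 1/N)
(3553337 - 2546358)/(Y(1187) - 212*4909) = (3553337 - 2546358)/(1/1187 - 212*4909) = 1006979/(1/1187 - 1040708) = 1006979/(-1235320395/1187) = 1006979*(-1187/1235320395) = -1195284073/1235320395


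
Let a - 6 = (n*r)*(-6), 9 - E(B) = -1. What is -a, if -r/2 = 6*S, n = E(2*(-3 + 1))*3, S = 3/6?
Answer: -1086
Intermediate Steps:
E(B) = 10 (E(B) = 9 - 1*(-1) = 9 + 1 = 10)
S = 1/2 (S = 3*(1/6) = 1/2 ≈ 0.50000)
n = 30 (n = 10*3 = 30)
r = -6 (r = -12/2 = -2*3 = -6)
a = 1086 (a = 6 + (30*(-6))*(-6) = 6 - 180*(-6) = 6 + 1080 = 1086)
-a = -1*1086 = -1086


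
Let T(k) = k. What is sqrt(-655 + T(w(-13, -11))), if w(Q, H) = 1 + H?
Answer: I*sqrt(665) ≈ 25.788*I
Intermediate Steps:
sqrt(-655 + T(w(-13, -11))) = sqrt(-655 + (1 - 11)) = sqrt(-655 - 10) = sqrt(-665) = I*sqrt(665)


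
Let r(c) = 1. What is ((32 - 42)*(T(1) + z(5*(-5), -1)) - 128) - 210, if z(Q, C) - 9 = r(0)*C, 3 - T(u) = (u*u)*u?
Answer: -438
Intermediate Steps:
T(u) = 3 - u³ (T(u) = 3 - u*u*u = 3 - u²*u = 3 - u³)
z(Q, C) = 9 + C (z(Q, C) = 9 + 1*C = 9 + C)
((32 - 42)*(T(1) + z(5*(-5), -1)) - 128) - 210 = ((32 - 42)*((3 - 1*1³) + (9 - 1)) - 128) - 210 = (-10*((3 - 1*1) + 8) - 128) - 210 = (-10*((3 - 1) + 8) - 128) - 210 = (-10*(2 + 8) - 128) - 210 = (-10*10 - 128) - 210 = (-100 - 128) - 210 = -228 - 210 = -438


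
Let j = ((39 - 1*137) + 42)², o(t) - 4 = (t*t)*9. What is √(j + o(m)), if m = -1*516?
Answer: 2*√599861 ≈ 1549.0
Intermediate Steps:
m = -516
o(t) = 4 + 9*t² (o(t) = 4 + (t*t)*9 = 4 + t²*9 = 4 + 9*t²)
j = 3136 (j = ((39 - 137) + 42)² = (-98 + 42)² = (-56)² = 3136)
√(j + o(m)) = √(3136 + (4 + 9*(-516)²)) = √(3136 + (4 + 9*266256)) = √(3136 + (4 + 2396304)) = √(3136 + 2396308) = √2399444 = 2*√599861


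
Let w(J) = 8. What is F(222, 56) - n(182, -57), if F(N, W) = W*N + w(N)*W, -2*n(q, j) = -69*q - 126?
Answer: 6538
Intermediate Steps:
n(q, j) = 63 + 69*q/2 (n(q, j) = -(-69*q - 126)/2 = -(-126 - 69*q)/2 = 63 + 69*q/2)
F(N, W) = 8*W + N*W (F(N, W) = W*N + 8*W = N*W + 8*W = 8*W + N*W)
F(222, 56) - n(182, -57) = 56*(8 + 222) - (63 + (69/2)*182) = 56*230 - (63 + 6279) = 12880 - 1*6342 = 12880 - 6342 = 6538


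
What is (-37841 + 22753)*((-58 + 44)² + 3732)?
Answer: -59265664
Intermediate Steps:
(-37841 + 22753)*((-58 + 44)² + 3732) = -15088*((-14)² + 3732) = -15088*(196 + 3732) = -15088*3928 = -59265664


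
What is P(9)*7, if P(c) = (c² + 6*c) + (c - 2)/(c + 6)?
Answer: 14224/15 ≈ 948.27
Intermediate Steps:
P(c) = c² + 6*c + (-2 + c)/(6 + c) (P(c) = (c² + 6*c) + (-2 + c)/(6 + c) = c² + 6*c + (-2 + c)/(6 + c))
P(9)*7 = ((-2 + 9³ + 12*9² + 37*9)/(6 + 9))*7 = ((-2 + 729 + 12*81 + 333)/15)*7 = ((-2 + 729 + 972 + 333)/15)*7 = ((1/15)*2032)*7 = (2032/15)*7 = 14224/15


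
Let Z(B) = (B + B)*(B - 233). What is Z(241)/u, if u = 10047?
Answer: 3856/10047 ≈ 0.38380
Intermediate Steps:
Z(B) = 2*B*(-233 + B) (Z(B) = (2*B)*(-233 + B) = 2*B*(-233 + B))
Z(241)/u = (2*241*(-233 + 241))/10047 = (2*241*8)*(1/10047) = 3856*(1/10047) = 3856/10047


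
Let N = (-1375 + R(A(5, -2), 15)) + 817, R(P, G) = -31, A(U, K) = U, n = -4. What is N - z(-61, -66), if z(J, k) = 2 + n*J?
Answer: -835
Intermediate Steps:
z(J, k) = 2 - 4*J
N = -589 (N = (-1375 - 31) + 817 = -1406 + 817 = -589)
N - z(-61, -66) = -589 - (2 - 4*(-61)) = -589 - (2 + 244) = -589 - 1*246 = -589 - 246 = -835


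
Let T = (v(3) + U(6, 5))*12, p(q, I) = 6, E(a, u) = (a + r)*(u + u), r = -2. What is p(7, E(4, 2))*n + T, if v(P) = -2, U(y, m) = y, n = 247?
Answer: 1530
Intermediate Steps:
E(a, u) = 2*u*(-2 + a) (E(a, u) = (a - 2)*(u + u) = (-2 + a)*(2*u) = 2*u*(-2 + a))
T = 48 (T = (-2 + 6)*12 = 4*12 = 48)
p(7, E(4, 2))*n + T = 6*247 + 48 = 1482 + 48 = 1530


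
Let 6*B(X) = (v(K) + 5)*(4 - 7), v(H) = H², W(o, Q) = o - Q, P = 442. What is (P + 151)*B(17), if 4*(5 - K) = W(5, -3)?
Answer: -4151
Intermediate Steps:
K = 3 (K = 5 - (5 - 1*(-3))/4 = 5 - (5 + 3)/4 = 5 - ¼*8 = 5 - 2 = 3)
B(X) = -7 (B(X) = ((3² + 5)*(4 - 7))/6 = ((9 + 5)*(-3))/6 = (14*(-3))/6 = (⅙)*(-42) = -7)
(P + 151)*B(17) = (442 + 151)*(-7) = 593*(-7) = -4151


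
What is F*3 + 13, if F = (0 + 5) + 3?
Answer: 37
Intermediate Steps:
F = 8 (F = 5 + 3 = 8)
F*3 + 13 = 8*3 + 13 = 24 + 13 = 37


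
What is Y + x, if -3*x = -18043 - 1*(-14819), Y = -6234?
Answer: -15478/3 ≈ -5159.3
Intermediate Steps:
x = 3224/3 (x = -(-18043 - 1*(-14819))/3 = -(-18043 + 14819)/3 = -1/3*(-3224) = 3224/3 ≈ 1074.7)
Y + x = -6234 + 3224/3 = -15478/3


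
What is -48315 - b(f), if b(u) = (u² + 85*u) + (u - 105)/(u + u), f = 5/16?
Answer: -12332585/256 ≈ -48174.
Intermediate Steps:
f = 5/16 (f = 5*(1/16) = 5/16 ≈ 0.31250)
b(u) = u² + 85*u + (-105 + u)/(2*u) (b(u) = (u² + 85*u) + (-105 + u)/((2*u)) = (u² + 85*u) + (-105 + u)*(1/(2*u)) = (u² + 85*u) + (-105 + u)/(2*u) = u² + 85*u + (-105 + u)/(2*u))
-48315 - b(f) = -48315 - (½ + (5/16)² + 85*(5/16) - 105/(2*5/16)) = -48315 - (½ + 25/256 + 425/16 - 105/2*16/5) = -48315 - (½ + 25/256 + 425/16 - 168) = -48315 - 1*(-36055/256) = -48315 + 36055/256 = -12332585/256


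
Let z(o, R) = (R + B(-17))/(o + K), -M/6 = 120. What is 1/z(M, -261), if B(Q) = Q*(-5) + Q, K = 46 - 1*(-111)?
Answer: 563/193 ≈ 2.9171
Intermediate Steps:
K = 157 (K = 46 + 111 = 157)
B(Q) = -4*Q (B(Q) = -5*Q + Q = -4*Q)
M = -720 (M = -6*120 = -720)
z(o, R) = (68 + R)/(157 + o) (z(o, R) = (R - 4*(-17))/(o + 157) = (R + 68)/(157 + o) = (68 + R)/(157 + o))
1/z(M, -261) = 1/((68 - 261)/(157 - 720)) = 1/(-193/(-563)) = 1/(-1/563*(-193)) = 1/(193/563) = 563/193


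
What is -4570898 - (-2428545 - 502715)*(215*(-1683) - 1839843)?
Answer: -6453724537778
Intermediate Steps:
-4570898 - (-2428545 - 502715)*(215*(-1683) - 1839843) = -4570898 - (-2931260)*(-361845 - 1839843) = -4570898 - (-2931260)*(-2201688) = -4570898 - 1*6453719966880 = -4570898 - 6453719966880 = -6453724537778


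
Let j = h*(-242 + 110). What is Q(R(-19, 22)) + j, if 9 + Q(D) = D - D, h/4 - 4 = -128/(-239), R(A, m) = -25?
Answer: -574503/239 ≈ -2403.8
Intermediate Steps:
h = 4336/239 (h = 16 + 4*(-128/(-239)) = 16 + 4*(-128*(-1/239)) = 16 + 4*(128/239) = 16 + 512/239 = 4336/239 ≈ 18.142)
Q(D) = -9 (Q(D) = -9 + (D - D) = -9 + 0 = -9)
j = -572352/239 (j = 4336*(-242 + 110)/239 = (4336/239)*(-132) = -572352/239 ≈ -2394.8)
Q(R(-19, 22)) + j = -9 - 572352/239 = -574503/239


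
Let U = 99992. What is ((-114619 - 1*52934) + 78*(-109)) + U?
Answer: -76063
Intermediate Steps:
((-114619 - 1*52934) + 78*(-109)) + U = ((-114619 - 1*52934) + 78*(-109)) + 99992 = ((-114619 - 52934) - 8502) + 99992 = (-167553 - 8502) + 99992 = -176055 + 99992 = -76063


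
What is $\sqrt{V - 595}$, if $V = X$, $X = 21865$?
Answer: $\sqrt{21270} \approx 145.84$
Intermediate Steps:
$V = 21865$
$\sqrt{V - 595} = \sqrt{21865 - 595} = \sqrt{21270}$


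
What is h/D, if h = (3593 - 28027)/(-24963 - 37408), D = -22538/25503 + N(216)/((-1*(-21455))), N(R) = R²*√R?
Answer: 132292032083151675/390011353013826630173 + 1953168977443440960*√6/390011353013826630173 ≈ 0.012606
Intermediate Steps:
N(R) = R^(5/2)
D = -22538/25503 + 279936*√6/21455 (D = -22538/25503 + 216^(5/2)/((-1*(-21455))) = -22538*1/25503 + (279936*√6)/21455 = -22538/25503 + (279936*√6)*(1/21455) = -22538/25503 + 279936*√6/21455 ≈ 31.076)
h = 38/97 (h = -24434/(-62371) = -24434*(-1/62371) = 38/97 ≈ 0.39175)
h/D = 38/(97*(-22538/25503 + 279936*√6/21455))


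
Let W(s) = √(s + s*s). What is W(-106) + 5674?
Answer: 5674 + √11130 ≈ 5779.5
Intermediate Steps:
W(s) = √(s + s²)
W(-106) + 5674 = √(-106*(1 - 106)) + 5674 = √(-106*(-105)) + 5674 = √11130 + 5674 = 5674 + √11130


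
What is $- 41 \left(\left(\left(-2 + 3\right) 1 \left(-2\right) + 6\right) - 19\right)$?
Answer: $615$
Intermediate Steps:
$- 41 \left(\left(\left(-2 + 3\right) 1 \left(-2\right) + 6\right) - 19\right) = - 41 \left(\left(1 \cdot 1 \left(-2\right) + 6\right) - 19\right) = - 41 \left(\left(1 \left(-2\right) + 6\right) - 19\right) = - 41 \left(\left(-2 + 6\right) - 19\right) = - 41 \left(4 - 19\right) = \left(-41\right) \left(-15\right) = 615$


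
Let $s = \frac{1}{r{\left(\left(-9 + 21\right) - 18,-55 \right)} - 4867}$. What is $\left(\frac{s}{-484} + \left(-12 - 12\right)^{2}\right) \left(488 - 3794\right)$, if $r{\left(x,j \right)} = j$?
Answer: $- \frac{2268205025397}{1191124} \approx -1.9043 \cdot 10^{6}$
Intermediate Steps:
$s = - \frac{1}{4922}$ ($s = \frac{1}{-55 - 4867} = \frac{1}{-4922} = - \frac{1}{4922} \approx -0.00020317$)
$\left(\frac{s}{-484} + \left(-12 - 12\right)^{2}\right) \left(488 - 3794\right) = \left(- \frac{1}{4922 \left(-484\right)} + \left(-12 - 12\right)^{2}\right) \left(488 - 3794\right) = \left(\left(- \frac{1}{4922}\right) \left(- \frac{1}{484}\right) + \left(-12 - 12\right)^{2}\right) \left(-3306\right) = \left(\frac{1}{2382248} + \left(-24\right)^{2}\right) \left(-3306\right) = \left(\frac{1}{2382248} + 576\right) \left(-3306\right) = \frac{1372174849}{2382248} \left(-3306\right) = - \frac{2268205025397}{1191124}$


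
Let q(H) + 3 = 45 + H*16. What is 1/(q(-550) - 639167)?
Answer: -1/647925 ≈ -1.5434e-6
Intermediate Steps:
q(H) = 42 + 16*H (q(H) = -3 + (45 + H*16) = -3 + (45 + 16*H) = 42 + 16*H)
1/(q(-550) - 639167) = 1/((42 + 16*(-550)) - 639167) = 1/((42 - 8800) - 639167) = 1/(-8758 - 639167) = 1/(-647925) = -1/647925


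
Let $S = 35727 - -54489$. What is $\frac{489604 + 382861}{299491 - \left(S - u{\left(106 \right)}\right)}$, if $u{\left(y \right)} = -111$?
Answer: $\frac{872465}{209164} \approx 4.1712$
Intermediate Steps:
$S = 90216$ ($S = 35727 + 54489 = 90216$)
$\frac{489604 + 382861}{299491 - \left(S - u{\left(106 \right)}\right)} = \frac{489604 + 382861}{299491 - 90327} = \frac{872465}{299491 - 90327} = \frac{872465}{209164}$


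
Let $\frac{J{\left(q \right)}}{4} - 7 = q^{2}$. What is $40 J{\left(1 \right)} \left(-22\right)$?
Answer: $-28160$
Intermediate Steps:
$J{\left(q \right)} = 28 + 4 q^{2}$
$40 J{\left(1 \right)} \left(-22\right) = 40 \left(28 + 4 \cdot 1^{2}\right) \left(-22\right) = 40 \left(28 + 4 \cdot 1\right) \left(-22\right) = 40 \left(28 + 4\right) \left(-22\right) = 40 \cdot 32 \left(-22\right) = 1280 \left(-22\right) = -28160$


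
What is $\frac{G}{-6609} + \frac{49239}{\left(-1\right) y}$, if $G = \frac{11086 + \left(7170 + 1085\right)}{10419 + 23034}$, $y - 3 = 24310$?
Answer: $- \frac{172805776672}{85323531627} \approx -2.0253$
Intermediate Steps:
$y = 24313$ ($y = 3 + 24310 = 24313$)
$G = \frac{307}{531}$ ($G = \frac{11086 + 8255}{33453} = 19341 \cdot \frac{1}{33453} = \frac{307}{531} \approx 0.57815$)
$\frac{G}{-6609} + \frac{49239}{\left(-1\right) y} = \frac{307}{531 \left(-6609\right)} + \frac{49239}{\left(-1\right) 24313} = \frac{307}{531} \left(- \frac{1}{6609}\right) + \frac{49239}{-24313} = - \frac{307}{3509379} + 49239 \left(- \frac{1}{24313}\right) = - \frac{307}{3509379} - \frac{49239}{24313} = - \frac{172805776672}{85323531627}$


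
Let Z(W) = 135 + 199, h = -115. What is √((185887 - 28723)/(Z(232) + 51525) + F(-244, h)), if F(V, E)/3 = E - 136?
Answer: 3*I*√224103845613/51859 ≈ 27.386*I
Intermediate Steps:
Z(W) = 334
F(V, E) = -408 + 3*E (F(V, E) = 3*(E - 136) = 3*(-136 + E) = -408 + 3*E)
√((185887 - 28723)/(Z(232) + 51525) + F(-244, h)) = √((185887 - 28723)/(334 + 51525) + (-408 + 3*(-115))) = √(157164/51859 + (-408 - 345)) = √(157164*(1/51859) - 753) = √(157164/51859 - 753) = √(-38892663/51859) = 3*I*√224103845613/51859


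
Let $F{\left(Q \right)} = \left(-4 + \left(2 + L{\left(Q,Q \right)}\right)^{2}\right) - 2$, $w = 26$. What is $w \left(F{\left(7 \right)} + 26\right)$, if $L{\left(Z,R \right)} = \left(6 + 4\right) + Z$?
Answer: $9906$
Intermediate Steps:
$L{\left(Z,R \right)} = 10 + Z$
$F{\left(Q \right)} = -6 + \left(12 + Q\right)^{2}$ ($F{\left(Q \right)} = \left(-4 + \left(2 + \left(10 + Q\right)\right)^{2}\right) - 2 = \left(-4 + \left(12 + Q\right)^{2}\right) - 2 = -6 + \left(12 + Q\right)^{2}$)
$w \left(F{\left(7 \right)} + 26\right) = 26 \left(\left(-6 + \left(12 + 7\right)^{2}\right) + 26\right) = 26 \left(\left(-6 + 19^{2}\right) + 26\right) = 26 \left(\left(-6 + 361\right) + 26\right) = 26 \left(355 + 26\right) = 26 \cdot 381 = 9906$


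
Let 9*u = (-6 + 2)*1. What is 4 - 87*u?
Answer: 128/3 ≈ 42.667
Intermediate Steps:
u = -4/9 (u = ((-6 + 2)*1)/9 = (-4*1)/9 = (⅑)*(-4) = -4/9 ≈ -0.44444)
4 - 87*u = 4 - 87*(-4/9) = 4 + 116/3 = 128/3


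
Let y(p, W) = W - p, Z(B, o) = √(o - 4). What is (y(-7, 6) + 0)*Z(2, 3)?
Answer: 13*I ≈ 13.0*I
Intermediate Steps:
Z(B, o) = √(-4 + o)
(y(-7, 6) + 0)*Z(2, 3) = ((6 - 1*(-7)) + 0)*√(-4 + 3) = ((6 + 7) + 0)*√(-1) = (13 + 0)*I = 13*I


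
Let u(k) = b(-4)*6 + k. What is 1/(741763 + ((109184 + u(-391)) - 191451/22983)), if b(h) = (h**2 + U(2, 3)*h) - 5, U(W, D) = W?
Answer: 7661/6516183597 ≈ 1.1757e-6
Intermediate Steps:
b(h) = -5 + h**2 + 2*h (b(h) = (h**2 + 2*h) - 5 = -5 + h**2 + 2*h)
u(k) = 18 + k (u(k) = (-5 + (-4)**2 + 2*(-4))*6 + k = (-5 + 16 - 8)*6 + k = 3*6 + k = 18 + k)
1/(741763 + ((109184 + u(-391)) - 191451/22983)) = 1/(741763 + ((109184 + (18 - 391)) - 191451/22983)) = 1/(741763 + ((109184 - 373) - 191451*1/22983)) = 1/(741763 + (108811 - 63817/7661)) = 1/(741763 + 833537254/7661) = 1/(6516183597/7661) = 7661/6516183597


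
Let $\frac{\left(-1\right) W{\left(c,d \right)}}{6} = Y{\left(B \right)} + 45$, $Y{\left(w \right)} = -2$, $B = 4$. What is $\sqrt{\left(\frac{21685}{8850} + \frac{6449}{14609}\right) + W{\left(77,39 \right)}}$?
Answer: $\frac{i \sqrt{170573696421227610}}{25857930} \approx 15.972 i$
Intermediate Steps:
$W{\left(c,d \right)} = -258$ ($W{\left(c,d \right)} = - 6 \left(-2 + 45\right) = \left(-6\right) 43 = -258$)
$\sqrt{\left(\frac{21685}{8850} + \frac{6449}{14609}\right) + W{\left(77,39 \right)}} = \sqrt{\left(\frac{21685}{8850} + \frac{6449}{14609}\right) - 258} = \sqrt{\left(21685 \cdot \frac{1}{8850} + 6449 \cdot \frac{1}{14609}\right) - 258} = \sqrt{\left(\frac{4337}{1770} + \frac{6449}{14609}\right) - 258} = \sqrt{\frac{74773963}{25857930} - 258} = \sqrt{- \frac{6596571977}{25857930}} = \frac{i \sqrt{170573696421227610}}{25857930}$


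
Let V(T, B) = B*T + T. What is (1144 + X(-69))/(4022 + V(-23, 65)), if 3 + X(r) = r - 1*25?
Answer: 1047/2504 ≈ 0.41813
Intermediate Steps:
V(T, B) = T + B*T
X(r) = -28 + r (X(r) = -3 + (r - 1*25) = -3 + (r - 25) = -3 + (-25 + r) = -28 + r)
(1144 + X(-69))/(4022 + V(-23, 65)) = (1144 + (-28 - 69))/(4022 - 23*(1 + 65)) = (1144 - 97)/(4022 - 23*66) = 1047/(4022 - 1518) = 1047/2504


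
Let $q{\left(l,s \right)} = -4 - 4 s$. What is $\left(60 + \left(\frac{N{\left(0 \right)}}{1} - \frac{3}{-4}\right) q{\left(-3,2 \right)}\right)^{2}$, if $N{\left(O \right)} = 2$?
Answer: $729$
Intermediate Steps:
$q{\left(l,s \right)} = -4 - 4 s$
$\left(60 + \left(\frac{N{\left(0 \right)}}{1} - \frac{3}{-4}\right) q{\left(-3,2 \right)}\right)^{2} = \left(60 + \left(\frac{2}{1} - \frac{3}{-4}\right) \left(-4 - 8\right)\right)^{2} = \left(60 + \left(2 \cdot 1 - - \frac{3}{4}\right) \left(-4 - 8\right)\right)^{2} = \left(60 + \left(2 + \frac{3}{4}\right) \left(-12\right)\right)^{2} = \left(60 + \frac{11}{4} \left(-12\right)\right)^{2} = \left(60 - 33\right)^{2} = 27^{2} = 729$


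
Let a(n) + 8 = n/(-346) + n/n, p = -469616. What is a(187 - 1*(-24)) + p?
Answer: -162489769/346 ≈ -4.6962e+5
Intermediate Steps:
a(n) = -7 - n/346 (a(n) = -8 + (n/(-346) + n/n) = -8 + (n*(-1/346) + 1) = -8 + (-n/346 + 1) = -8 + (1 - n/346) = -7 - n/346)
a(187 - 1*(-24)) + p = (-7 - (187 - 1*(-24))/346) - 469616 = (-7 - (187 + 24)/346) - 469616 = (-7 - 1/346*211) - 469616 = (-7 - 211/346) - 469616 = -2633/346 - 469616 = -162489769/346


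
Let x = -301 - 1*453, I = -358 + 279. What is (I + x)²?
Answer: 693889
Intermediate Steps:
I = -79
x = -754 (x = -301 - 453 = -754)
(I + x)² = (-79 - 754)² = (-833)² = 693889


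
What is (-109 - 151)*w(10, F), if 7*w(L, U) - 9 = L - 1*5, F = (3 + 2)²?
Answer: -520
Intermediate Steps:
F = 25 (F = 5² = 25)
w(L, U) = 4/7 + L/7 (w(L, U) = 9/7 + (L - 1*5)/7 = 9/7 + (L - 5)/7 = 9/7 + (-5 + L)/7 = 9/7 + (-5/7 + L/7) = 4/7 + L/7)
(-109 - 151)*w(10, F) = (-109 - 151)*(4/7 + (⅐)*10) = -260*(4/7 + 10/7) = -260*2 = -520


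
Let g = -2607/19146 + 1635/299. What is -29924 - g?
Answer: -57111690171/1908218 ≈ -29929.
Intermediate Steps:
g = 10174739/1908218 (g = -2607*1/19146 + 1635*(1/299) = -869/6382 + 1635/299 = 10174739/1908218 ≈ 5.3321)
-29924 - g = -29924 - 1*10174739/1908218 = -29924 - 10174739/1908218 = -57111690171/1908218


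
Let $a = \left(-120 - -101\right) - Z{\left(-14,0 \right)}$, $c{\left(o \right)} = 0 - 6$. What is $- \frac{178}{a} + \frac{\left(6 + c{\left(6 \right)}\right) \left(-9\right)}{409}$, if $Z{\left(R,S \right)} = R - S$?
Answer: $\frac{178}{5} \approx 35.6$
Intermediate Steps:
$c{\left(o \right)} = -6$ ($c{\left(o \right)} = 0 - 6 = -6$)
$a = -5$ ($a = \left(-120 - -101\right) - \left(-14 - 0\right) = \left(-120 + 101\right) - \left(-14 + 0\right) = -19 - -14 = -19 + 14 = -5$)
$- \frac{178}{a} + \frac{\left(6 + c{\left(6 \right)}\right) \left(-9\right)}{409} = - \frac{178}{-5} + \frac{\left(6 - 6\right) \left(-9\right)}{409} = \left(-178\right) \left(- \frac{1}{5}\right) + 0 \left(-9\right) \frac{1}{409} = \frac{178}{5} + 0 \cdot \frac{1}{409} = \frac{178}{5} + 0 = \frac{178}{5}$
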